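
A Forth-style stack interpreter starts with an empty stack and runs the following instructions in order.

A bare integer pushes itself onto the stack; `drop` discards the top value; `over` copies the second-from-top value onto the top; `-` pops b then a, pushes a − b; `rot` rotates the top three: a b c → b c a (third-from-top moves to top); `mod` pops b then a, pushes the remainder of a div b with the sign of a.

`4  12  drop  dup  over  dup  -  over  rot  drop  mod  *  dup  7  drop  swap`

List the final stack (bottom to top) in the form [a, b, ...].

[0, 0]

4    → [4]
12   → [4, 12]
drop → [4]
dup  → [4, 4]
over → [4, 4, 4]
dup  → [4, 4, 4, 4]
-    → [4, 4, 0]
over → [4, 4, 0, 4]
rot  → [4, 0, 4, 4]
drop → [4, 0, 4]
mod  → [4, 0]
*    → [0]
dup  → [0, 0]
7    → [0, 0, 7]
drop → [0, 0]
swap → [0, 0]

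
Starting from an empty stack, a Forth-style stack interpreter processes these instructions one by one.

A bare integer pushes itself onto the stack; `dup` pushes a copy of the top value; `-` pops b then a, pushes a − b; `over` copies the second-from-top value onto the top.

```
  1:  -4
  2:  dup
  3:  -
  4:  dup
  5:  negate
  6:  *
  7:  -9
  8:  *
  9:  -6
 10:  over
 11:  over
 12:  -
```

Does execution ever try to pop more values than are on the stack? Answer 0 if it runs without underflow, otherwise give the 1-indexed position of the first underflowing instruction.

0

-4     -> [-4]
dup    -> [-4, -4]
-      -> [0]
dup    -> [0, 0]
negate -> [0, 0]
*      -> [0]
-9     -> [0, -9]
*      -> [0]
-6     -> [0, -6]
over   -> [0, -6, 0]
over   -> [0, -6, 0, -6]
-      -> [0, -6, 6]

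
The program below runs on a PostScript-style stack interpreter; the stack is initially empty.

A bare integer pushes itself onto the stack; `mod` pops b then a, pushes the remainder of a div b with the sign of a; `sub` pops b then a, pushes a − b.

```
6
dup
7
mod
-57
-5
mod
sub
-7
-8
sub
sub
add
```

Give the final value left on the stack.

13

6   → 6
dup → 6 6
7   → 6 6 7
mod → 6 6
-57 → 6 6 -57
-5  → 6 6 -57 -5
mod → 6 6 -2
sub → 6 8
-7  → 6 8 -7
-8  → 6 8 -7 -8
sub → 6 8 1
sub → 6 7
add → 13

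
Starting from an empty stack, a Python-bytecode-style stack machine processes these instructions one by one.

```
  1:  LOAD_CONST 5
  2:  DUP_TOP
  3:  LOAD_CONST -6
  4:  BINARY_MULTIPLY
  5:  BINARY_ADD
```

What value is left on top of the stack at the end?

LOAD_CONST 5     [5]
DUP_TOP          [5, 5]
LOAD_CONST -6    [5, 5, -6]
BINARY_MULTIPLY  [5, -30]
BINARY_ADD       [-25]

-25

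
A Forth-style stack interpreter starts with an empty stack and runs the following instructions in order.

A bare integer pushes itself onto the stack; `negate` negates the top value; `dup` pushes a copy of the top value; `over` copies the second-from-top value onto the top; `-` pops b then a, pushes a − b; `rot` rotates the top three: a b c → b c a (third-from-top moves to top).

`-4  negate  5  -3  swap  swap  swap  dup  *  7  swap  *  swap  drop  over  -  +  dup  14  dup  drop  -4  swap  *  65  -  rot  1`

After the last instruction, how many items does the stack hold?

4

-4     : [-4]
negate : [4]
5      : [4, 5]
-3     : [4, 5, -3]
swap   : [4, -3, 5]
swap   : [4, 5, -3]
swap   : [4, -3, 5]
dup    : [4, -3, 5, 5]
*      : [4, -3, 25]
7      : [4, -3, 25, 7]
swap   : [4, -3, 7, 25]
*      : [4, -3, 175]
swap   : [4, 175, -3]
drop   : [4, 175]
over   : [4, 175, 4]
-      : [4, 171]
+      : [175]
dup    : [175, 175]
14     : [175, 175, 14]
dup    : [175, 175, 14, 14]
drop   : [175, 175, 14]
-4     : [175, 175, 14, -4]
swap   : [175, 175, -4, 14]
*      : [175, 175, -56]
65     : [175, 175, -56, 65]
-      : [175, 175, -121]
rot    : [175, -121, 175]
1      : [175, -121, 175, 1]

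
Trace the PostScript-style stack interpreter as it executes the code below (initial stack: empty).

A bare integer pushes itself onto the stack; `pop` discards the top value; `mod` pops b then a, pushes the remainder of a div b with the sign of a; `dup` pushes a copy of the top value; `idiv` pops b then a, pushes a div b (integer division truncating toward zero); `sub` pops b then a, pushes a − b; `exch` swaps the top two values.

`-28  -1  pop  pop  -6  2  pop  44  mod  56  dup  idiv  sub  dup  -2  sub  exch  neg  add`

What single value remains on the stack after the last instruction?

-28  -> [-28]
-1   -> [-28, -1]
pop  -> [-28]
pop  -> []
-6   -> [-6]
2    -> [-6, 2]
pop  -> [-6]
44   -> [-6, 44]
mod  -> [-6]
56   -> [-6, 56]
dup  -> [-6, 56, 56]
idiv -> [-6, 1]
sub  -> [-7]
dup  -> [-7, -7]
-2   -> [-7, -7, -2]
sub  -> [-7, -5]
exch -> [-5, -7]
neg  -> [-5, 7]
add  -> [2]

2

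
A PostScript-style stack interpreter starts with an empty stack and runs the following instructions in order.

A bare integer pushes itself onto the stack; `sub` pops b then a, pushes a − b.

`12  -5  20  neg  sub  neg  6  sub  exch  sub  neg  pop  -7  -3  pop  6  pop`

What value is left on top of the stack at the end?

-7

12   -> 12
-5   -> 12 -5
20   -> 12 -5 20
neg  -> 12 -5 -20
sub  -> 12 15
neg  -> 12 -15
6    -> 12 -15 6
sub  -> 12 -21
exch -> -21 12
sub  -> -33
neg  -> 33
pop  -> (empty)
-7   -> -7
-3   -> -7 -3
pop  -> -7
6    -> -7 6
pop  -> -7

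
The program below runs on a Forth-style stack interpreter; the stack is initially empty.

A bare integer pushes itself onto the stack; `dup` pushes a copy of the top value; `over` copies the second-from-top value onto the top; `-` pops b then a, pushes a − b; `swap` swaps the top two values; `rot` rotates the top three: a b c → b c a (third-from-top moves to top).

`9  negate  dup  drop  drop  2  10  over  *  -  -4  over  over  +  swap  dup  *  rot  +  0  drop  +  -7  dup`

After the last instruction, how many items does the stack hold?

9      -> [9]
negate -> [-9]
dup    -> [-9, -9]
drop   -> [-9]
drop   -> []
2      -> [2]
10     -> [2, 10]
over   -> [2, 10, 2]
*      -> [2, 20]
-      -> [-18]
-4     -> [-18, -4]
over   -> [-18, -4, -18]
over   -> [-18, -4, -18, -4]
+      -> [-18, -4, -22]
swap   -> [-18, -22, -4]
dup    -> [-18, -22, -4, -4]
*      -> [-18, -22, 16]
rot    -> [-22, 16, -18]
+      -> [-22, -2]
0      -> [-22, -2, 0]
drop   -> [-22, -2]
+      -> [-24]
-7     -> [-24, -7]
dup    -> [-24, -7, -7]

3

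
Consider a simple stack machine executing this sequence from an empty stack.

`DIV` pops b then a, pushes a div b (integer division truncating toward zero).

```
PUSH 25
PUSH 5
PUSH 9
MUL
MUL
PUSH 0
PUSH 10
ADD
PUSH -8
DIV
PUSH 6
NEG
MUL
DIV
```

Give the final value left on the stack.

PUSH 25 -> 25
PUSH 5  -> 25 5
PUSH 9  -> 25 5 9
MUL     -> 25 45
MUL     -> 1125
PUSH 0  -> 1125 0
PUSH 10 -> 1125 0 10
ADD     -> 1125 10
PUSH -8 -> 1125 10 -8
DIV     -> 1125 -1
PUSH 6  -> 1125 -1 6
NEG     -> 1125 -1 -6
MUL     -> 1125 6
DIV     -> 187

187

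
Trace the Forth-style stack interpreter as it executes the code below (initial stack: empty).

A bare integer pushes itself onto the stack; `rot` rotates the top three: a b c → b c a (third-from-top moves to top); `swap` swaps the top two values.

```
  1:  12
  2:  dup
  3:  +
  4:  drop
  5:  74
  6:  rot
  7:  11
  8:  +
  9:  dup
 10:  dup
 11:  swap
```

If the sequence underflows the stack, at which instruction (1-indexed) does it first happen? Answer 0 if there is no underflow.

6

12   : 12
dup  : 12 12
+    : 24
drop : (empty)
74   : 74
rot  — needs 3 operands, stack has 1 → underflow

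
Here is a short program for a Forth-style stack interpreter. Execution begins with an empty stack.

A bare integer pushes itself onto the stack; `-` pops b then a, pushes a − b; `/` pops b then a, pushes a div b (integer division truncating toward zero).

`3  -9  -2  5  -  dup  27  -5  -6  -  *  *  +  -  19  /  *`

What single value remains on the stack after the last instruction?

3    [3]
-9   [3, -9]
-2   [3, -9, -2]
5    [3, -9, -2, 5]
-    [3, -9, -7]
dup  [3, -9, -7, -7]
27   [3, -9, -7, -7, 27]
-5   [3, -9, -7, -7, 27, -5]
-6   [3, -9, -7, -7, 27, -5, -6]
-    [3, -9, -7, -7, 27, 1]
*    [3, -9, -7, -7, 27]
*    [3, -9, -7, -189]
+    [3, -9, -196]
-    [3, 187]
19   [3, 187, 19]
/    [3, 9]
*    [27]

27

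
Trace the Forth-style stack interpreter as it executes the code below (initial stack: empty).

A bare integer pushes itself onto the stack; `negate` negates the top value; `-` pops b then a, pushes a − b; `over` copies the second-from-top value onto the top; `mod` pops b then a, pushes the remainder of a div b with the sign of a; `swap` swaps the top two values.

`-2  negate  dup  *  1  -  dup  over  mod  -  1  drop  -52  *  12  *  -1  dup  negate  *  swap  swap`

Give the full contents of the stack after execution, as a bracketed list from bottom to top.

-2     -> [-2]
negate -> [2]
dup    -> [2, 2]
*      -> [4]
1      -> [4, 1]
-      -> [3]
dup    -> [3, 3]
over   -> [3, 3, 3]
mod    -> [3, 0]
-      -> [3]
1      -> [3, 1]
drop   -> [3]
-52    -> [3, -52]
*      -> [-156]
12     -> [-156, 12]
*      -> [-1872]
-1     -> [-1872, -1]
dup    -> [-1872, -1, -1]
negate -> [-1872, -1, 1]
*      -> [-1872, -1]
swap   -> [-1, -1872]
swap   -> [-1872, -1]

[-1872, -1]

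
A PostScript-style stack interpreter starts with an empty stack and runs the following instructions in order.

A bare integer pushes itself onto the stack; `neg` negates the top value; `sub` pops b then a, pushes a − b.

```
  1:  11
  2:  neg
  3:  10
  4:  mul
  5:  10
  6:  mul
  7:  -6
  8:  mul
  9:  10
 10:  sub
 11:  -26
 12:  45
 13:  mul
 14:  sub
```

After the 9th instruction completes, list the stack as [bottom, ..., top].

11  -> [11]
neg -> [-11]
10  -> [-11, 10]
mul -> [-110]
10  -> [-110, 10]
mul -> [-1100]
-6  -> [-1100, -6]
mul -> [6600]
10  -> [6600, 10]

[6600, 10]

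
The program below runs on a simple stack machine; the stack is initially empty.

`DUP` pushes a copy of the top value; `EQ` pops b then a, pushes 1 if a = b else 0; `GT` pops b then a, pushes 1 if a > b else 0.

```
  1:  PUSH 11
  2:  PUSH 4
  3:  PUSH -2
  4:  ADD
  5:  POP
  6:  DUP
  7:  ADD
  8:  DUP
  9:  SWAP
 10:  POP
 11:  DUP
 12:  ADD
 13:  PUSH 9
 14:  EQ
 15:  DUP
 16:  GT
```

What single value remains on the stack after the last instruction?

PUSH 11 : [11]
PUSH 4  : [11, 4]
PUSH -2 : [11, 4, -2]
ADD     : [11, 2]
POP     : [11]
DUP     : [11, 11]
ADD     : [22]
DUP     : [22, 22]
SWAP    : [22, 22]
POP     : [22]
DUP     : [22, 22]
ADD     : [44]
PUSH 9  : [44, 9]
EQ      : [0]
DUP     : [0, 0]
GT      : [0]

0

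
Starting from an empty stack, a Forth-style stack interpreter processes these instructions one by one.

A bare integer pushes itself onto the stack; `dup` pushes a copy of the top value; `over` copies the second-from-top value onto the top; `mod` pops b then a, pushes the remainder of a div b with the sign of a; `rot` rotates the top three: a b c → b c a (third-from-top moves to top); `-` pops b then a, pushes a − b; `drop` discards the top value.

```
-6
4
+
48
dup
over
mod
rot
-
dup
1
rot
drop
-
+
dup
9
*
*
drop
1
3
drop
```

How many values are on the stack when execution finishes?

-6   -> [-6]
4    -> [-6, 4]
+    -> [-2]
48   -> [-2, 48]
dup  -> [-2, 48, 48]
over -> [-2, 48, 48, 48]
mod  -> [-2, 48, 0]
rot  -> [48, 0, -2]
-    -> [48, 2]
dup  -> [48, 2, 2]
1    -> [48, 2, 2, 1]
rot  -> [48, 2, 1, 2]
drop -> [48, 2, 1]
-    -> [48, 1]
+    -> [49]
dup  -> [49, 49]
9    -> [49, 49, 9]
*    -> [49, 441]
*    -> [21609]
drop -> []
1    -> [1]
3    -> [1, 3]
drop -> [1]

1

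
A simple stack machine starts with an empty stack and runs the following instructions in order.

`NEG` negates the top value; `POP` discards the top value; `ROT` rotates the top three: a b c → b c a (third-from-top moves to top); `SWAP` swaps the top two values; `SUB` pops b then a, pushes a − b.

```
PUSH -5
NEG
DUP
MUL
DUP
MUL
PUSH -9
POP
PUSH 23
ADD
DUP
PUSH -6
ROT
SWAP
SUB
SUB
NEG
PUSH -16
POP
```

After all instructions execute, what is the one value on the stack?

PUSH -5   -5
NEG       5
DUP       5 5
MUL       25
DUP       25 25
MUL       625
PUSH -9   625 -9
POP       625
PUSH 23   625 23
ADD       648
DUP       648 648
PUSH -6   648 648 -6
ROT       648 -6 648
SWAP      648 648 -6
SUB       648 654
SUB       -6
NEG       6
PUSH -16  6 -16
POP       6

6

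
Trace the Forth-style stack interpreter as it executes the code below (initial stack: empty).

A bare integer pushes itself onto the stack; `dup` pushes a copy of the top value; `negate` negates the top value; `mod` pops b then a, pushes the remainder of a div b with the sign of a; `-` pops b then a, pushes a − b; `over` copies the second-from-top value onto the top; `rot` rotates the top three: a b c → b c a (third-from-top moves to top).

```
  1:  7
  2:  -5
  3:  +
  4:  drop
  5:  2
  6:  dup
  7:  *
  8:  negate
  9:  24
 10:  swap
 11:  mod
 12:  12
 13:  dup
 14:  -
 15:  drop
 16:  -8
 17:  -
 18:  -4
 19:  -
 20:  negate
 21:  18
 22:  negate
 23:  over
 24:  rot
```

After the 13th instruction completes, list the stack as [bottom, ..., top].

7      -> 7
-5     -> 7 -5
+      -> 2
drop   -> (empty)
2      -> 2
dup    -> 2 2
*      -> 4
negate -> -4
24     -> -4 24
swap   -> 24 -4
mod    -> 0
12     -> 0 12
dup    -> 0 12 12

[0, 12, 12]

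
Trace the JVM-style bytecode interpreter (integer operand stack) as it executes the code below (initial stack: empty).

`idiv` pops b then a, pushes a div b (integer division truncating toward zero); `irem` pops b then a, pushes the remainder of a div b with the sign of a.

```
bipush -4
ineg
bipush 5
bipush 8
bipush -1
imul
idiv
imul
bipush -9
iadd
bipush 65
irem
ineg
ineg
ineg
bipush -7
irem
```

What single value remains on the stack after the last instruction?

2

bipush -4  [-4]
ineg       [4]
bipush 5   [4, 5]
bipush 8   [4, 5, 8]
bipush -1  [4, 5, 8, -1]
imul       [4, 5, -8]
idiv       [4, 0]
imul       [0]
bipush -9  [0, -9]
iadd       [-9]
bipush 65  [-9, 65]
irem       [-9]
ineg       [9]
ineg       [-9]
ineg       [9]
bipush -7  [9, -7]
irem       [2]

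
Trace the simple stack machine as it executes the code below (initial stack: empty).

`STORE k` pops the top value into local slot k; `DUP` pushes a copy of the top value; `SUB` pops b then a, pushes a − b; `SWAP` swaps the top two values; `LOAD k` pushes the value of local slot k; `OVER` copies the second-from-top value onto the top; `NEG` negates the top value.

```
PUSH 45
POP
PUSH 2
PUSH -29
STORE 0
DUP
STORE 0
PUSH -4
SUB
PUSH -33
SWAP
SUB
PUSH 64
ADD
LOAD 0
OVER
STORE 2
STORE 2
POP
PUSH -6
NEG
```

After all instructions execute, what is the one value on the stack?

PUSH 45  -> 45
POP      -> (empty)
PUSH 2   -> 2
PUSH -29 -> 2 -29
STORE 0  -> 2
DUP      -> 2 2
STORE 0  -> 2
PUSH -4  -> 2 -4
SUB      -> 6
PUSH -33 -> 6 -33
SWAP     -> -33 6
SUB      -> -39
PUSH 64  -> -39 64
ADD      -> 25
LOAD 0   -> 25 2
OVER     -> 25 2 25
STORE 2  -> 25 2
STORE 2  -> 25
POP      -> (empty)
PUSH -6  -> -6
NEG      -> 6

6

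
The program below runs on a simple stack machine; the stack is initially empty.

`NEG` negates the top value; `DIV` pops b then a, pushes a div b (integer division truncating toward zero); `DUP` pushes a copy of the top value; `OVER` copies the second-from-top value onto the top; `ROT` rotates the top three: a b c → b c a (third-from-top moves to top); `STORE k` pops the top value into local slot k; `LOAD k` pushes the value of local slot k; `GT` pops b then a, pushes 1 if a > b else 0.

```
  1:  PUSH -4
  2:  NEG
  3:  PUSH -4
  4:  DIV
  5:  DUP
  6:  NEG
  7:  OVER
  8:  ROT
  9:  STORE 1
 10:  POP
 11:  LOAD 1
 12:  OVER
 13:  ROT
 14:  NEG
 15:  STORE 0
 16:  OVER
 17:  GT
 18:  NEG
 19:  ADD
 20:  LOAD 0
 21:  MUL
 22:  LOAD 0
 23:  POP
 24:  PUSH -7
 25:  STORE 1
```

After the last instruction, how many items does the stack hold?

1

PUSH -4  -4
NEG      4
PUSH -4  4 -4
DIV      -1
DUP      -1 -1
NEG      -1 1
OVER     -1 1 -1
ROT      1 -1 -1
STORE 1  1 -1
POP      1
LOAD 1   1 -1
OVER     1 -1 1
ROT      -1 1 1
NEG      -1 1 -1
STORE 0  -1 1
OVER     -1 1 -1
GT       -1 1
NEG      -1 -1
ADD      -2
LOAD 0   -2 -1
MUL      2
LOAD 0   2 -1
POP      2
PUSH -7  2 -7
STORE 1  2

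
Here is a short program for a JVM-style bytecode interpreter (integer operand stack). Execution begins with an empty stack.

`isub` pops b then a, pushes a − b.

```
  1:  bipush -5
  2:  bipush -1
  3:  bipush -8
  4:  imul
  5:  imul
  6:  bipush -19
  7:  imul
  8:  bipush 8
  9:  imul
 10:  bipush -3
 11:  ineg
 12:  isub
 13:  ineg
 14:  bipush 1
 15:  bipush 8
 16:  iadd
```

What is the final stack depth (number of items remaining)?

bipush -5   [-5]
bipush -1   [-5, -1]
bipush -8   [-5, -1, -8]
imul        [-5, 8]
imul        [-40]
bipush -19  [-40, -19]
imul        [760]
bipush 8    [760, 8]
imul        [6080]
bipush -3   [6080, -3]
ineg        [6080, 3]
isub        [6077]
ineg        [-6077]
bipush 1    [-6077, 1]
bipush 8    [-6077, 1, 8]
iadd        [-6077, 9]

2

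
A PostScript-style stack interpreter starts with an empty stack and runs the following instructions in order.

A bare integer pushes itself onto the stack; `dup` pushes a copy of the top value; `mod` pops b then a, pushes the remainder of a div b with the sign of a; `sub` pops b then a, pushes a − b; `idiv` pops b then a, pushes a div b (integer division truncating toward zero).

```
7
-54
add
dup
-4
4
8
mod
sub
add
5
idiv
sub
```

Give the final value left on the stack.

-36

7    → 7
-54  → 7 -54
add  → -47
dup  → -47 -47
-4   → -47 -47 -4
4    → -47 -47 -4 4
8    → -47 -47 -4 4 8
mod  → -47 -47 -4 4
sub  → -47 -47 -8
add  → -47 -55
5    → -47 -55 5
idiv → -47 -11
sub  → -36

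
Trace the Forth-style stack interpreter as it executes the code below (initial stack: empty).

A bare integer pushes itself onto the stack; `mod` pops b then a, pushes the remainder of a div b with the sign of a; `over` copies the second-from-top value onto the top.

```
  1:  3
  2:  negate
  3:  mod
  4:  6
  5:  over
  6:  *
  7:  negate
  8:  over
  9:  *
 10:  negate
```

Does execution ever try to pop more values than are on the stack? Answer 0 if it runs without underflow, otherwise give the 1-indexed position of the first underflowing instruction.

3

3      → 3
negate → -3
mod  — needs 2 operands, stack has 1 → underflow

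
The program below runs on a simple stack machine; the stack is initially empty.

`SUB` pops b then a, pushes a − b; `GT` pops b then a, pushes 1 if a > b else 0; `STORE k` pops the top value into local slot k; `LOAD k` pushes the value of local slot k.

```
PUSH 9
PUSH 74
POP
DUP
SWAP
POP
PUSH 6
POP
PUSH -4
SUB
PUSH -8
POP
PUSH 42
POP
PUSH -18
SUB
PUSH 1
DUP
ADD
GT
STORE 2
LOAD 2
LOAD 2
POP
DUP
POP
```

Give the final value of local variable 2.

1

PUSH 9   → 9
PUSH 74  → 9 74
POP      → 9
DUP      → 9 9
SWAP     → 9 9
POP      → 9
PUSH 6   → 9 6
POP      → 9
PUSH -4  → 9 -4
SUB      → 13
PUSH -8  → 13 -8
POP      → 13
PUSH 42  → 13 42
POP      → 13
PUSH -18 → 13 -18
SUB      → 31
PUSH 1   → 31 1
DUP      → 31 1 1
ADD      → 31 2
GT       → 1
STORE 2  → (empty)
LOAD 2   → 1
LOAD 2   → 1 1
POP      → 1
DUP      → 1 1
POP      → 1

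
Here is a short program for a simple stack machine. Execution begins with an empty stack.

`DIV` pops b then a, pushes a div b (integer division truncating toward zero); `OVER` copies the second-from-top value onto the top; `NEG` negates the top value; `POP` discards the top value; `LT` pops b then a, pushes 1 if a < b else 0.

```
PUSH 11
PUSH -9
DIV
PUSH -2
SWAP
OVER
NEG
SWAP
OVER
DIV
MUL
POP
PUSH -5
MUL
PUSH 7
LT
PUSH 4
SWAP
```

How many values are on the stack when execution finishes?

PUSH 11 → [11]
PUSH -9 → [11, -9]
DIV     → [-1]
PUSH -2 → [-1, -2]
SWAP    → [-2, -1]
OVER    → [-2, -1, -2]
NEG     → [-2, -1, 2]
SWAP    → [-2, 2, -1]
OVER    → [-2, 2, -1, 2]
DIV     → [-2, 2, 0]
MUL     → [-2, 0]
POP     → [-2]
PUSH -5 → [-2, -5]
MUL     → [10]
PUSH 7  → [10, 7]
LT      → [0]
PUSH 4  → [0, 4]
SWAP    → [4, 0]

2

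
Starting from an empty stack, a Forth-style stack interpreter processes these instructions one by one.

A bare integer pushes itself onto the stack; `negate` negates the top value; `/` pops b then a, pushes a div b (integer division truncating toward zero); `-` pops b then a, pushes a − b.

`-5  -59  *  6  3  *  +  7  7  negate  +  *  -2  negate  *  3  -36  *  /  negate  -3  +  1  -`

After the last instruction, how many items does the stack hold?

1

-5     → [-5]
-59    → [-5, -59]
*      → [295]
6      → [295, 6]
3      → [295, 6, 3]
*      → [295, 18]
+      → [313]
7      → [313, 7]
7      → [313, 7, 7]
negate → [313, 7, -7]
+      → [313, 0]
*      → [0]
-2     → [0, -2]
negate → [0, 2]
*      → [0]
3      → [0, 3]
-36    → [0, 3, -36]
*      → [0, -108]
/      → [0]
negate → [0]
-3     → [0, -3]
+      → [-3]
1      → [-3, 1]
-      → [-4]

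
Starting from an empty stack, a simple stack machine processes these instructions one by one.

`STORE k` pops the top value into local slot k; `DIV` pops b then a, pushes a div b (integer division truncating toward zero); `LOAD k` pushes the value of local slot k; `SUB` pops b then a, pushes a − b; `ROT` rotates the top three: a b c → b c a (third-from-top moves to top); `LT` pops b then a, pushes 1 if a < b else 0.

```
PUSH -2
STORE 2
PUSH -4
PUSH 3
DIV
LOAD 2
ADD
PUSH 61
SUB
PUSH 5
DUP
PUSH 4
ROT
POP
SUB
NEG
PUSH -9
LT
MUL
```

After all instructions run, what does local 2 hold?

-2

PUSH -2  -2
STORE 2  (empty)
PUSH -4  -4
PUSH 3   -4 3
DIV      -1
LOAD 2   -1 -2
ADD      -3
PUSH 61  -3 61
SUB      -64
PUSH 5   -64 5
DUP      -64 5 5
PUSH 4   -64 5 5 4
ROT      -64 5 4 5
POP      -64 5 4
SUB      -64 1
NEG      -64 -1
PUSH -9  -64 -1 -9
LT       -64 0
MUL      0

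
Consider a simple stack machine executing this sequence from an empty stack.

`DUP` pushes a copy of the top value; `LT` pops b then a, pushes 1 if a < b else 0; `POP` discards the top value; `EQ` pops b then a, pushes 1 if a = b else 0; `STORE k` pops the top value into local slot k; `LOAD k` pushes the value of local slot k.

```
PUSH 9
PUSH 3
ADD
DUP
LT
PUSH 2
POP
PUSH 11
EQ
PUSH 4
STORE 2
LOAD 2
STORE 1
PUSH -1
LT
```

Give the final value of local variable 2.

PUSH 9   9
PUSH 3   9 3
ADD      12
DUP      12 12
LT       0
PUSH 2   0 2
POP      0
PUSH 11  0 11
EQ       0
PUSH 4   0 4
STORE 2  0
LOAD 2   0 4
STORE 1  0
PUSH -1  0 -1
LT       0

4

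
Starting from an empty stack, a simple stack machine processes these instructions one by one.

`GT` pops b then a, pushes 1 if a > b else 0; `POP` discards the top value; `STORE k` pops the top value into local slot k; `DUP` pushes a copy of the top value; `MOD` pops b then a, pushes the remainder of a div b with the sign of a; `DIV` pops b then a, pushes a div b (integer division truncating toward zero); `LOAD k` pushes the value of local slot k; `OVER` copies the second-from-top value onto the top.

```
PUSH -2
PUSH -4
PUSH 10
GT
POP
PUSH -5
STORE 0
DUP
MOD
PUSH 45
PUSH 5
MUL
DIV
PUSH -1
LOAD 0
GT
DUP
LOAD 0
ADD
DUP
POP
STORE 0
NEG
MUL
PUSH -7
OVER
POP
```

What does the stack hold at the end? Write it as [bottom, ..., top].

PUSH -2 -> -2
PUSH -4 -> -2 -4
PUSH 10 -> -2 -4 10
GT      -> -2 0
POP     -> -2
PUSH -5 -> -2 -5
STORE 0 -> -2
DUP     -> -2 -2
MOD     -> 0
PUSH 45 -> 0 45
PUSH 5  -> 0 45 5
MUL     -> 0 225
DIV     -> 0
PUSH -1 -> 0 -1
LOAD 0  -> 0 -1 -5
GT      -> 0 1
DUP     -> 0 1 1
LOAD 0  -> 0 1 1 -5
ADD     -> 0 1 -4
DUP     -> 0 1 -4 -4
POP     -> 0 1 -4
STORE 0 -> 0 1
NEG     -> 0 -1
MUL     -> 0
PUSH -7 -> 0 -7
OVER    -> 0 -7 0
POP     -> 0 -7

[0, -7]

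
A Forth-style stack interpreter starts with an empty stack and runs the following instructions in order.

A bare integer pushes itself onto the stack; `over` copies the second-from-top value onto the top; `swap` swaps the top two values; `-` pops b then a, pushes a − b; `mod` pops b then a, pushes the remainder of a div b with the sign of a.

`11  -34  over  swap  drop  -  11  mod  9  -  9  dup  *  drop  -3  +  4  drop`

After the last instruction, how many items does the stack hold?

1

11   → [11]
-34  → [11, -34]
over → [11, -34, 11]
swap → [11, 11, -34]
drop → [11, 11]
-    → [0]
11   → [0, 11]
mod  → [0]
9    → [0, 9]
-    → [-9]
9    → [-9, 9]
dup  → [-9, 9, 9]
*    → [-9, 81]
drop → [-9]
-3   → [-9, -3]
+    → [-12]
4    → [-12, 4]
drop → [-12]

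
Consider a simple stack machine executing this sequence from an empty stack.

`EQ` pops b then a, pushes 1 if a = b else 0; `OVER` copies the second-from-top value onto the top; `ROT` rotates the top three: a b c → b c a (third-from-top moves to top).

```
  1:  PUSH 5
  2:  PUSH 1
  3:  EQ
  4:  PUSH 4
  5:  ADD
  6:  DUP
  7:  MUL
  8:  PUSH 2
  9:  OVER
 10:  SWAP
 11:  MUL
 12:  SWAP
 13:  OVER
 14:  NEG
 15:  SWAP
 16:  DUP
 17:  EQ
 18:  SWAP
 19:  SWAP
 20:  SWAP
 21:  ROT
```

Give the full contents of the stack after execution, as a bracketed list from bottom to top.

PUSH 5 : [5]
PUSH 1 : [5, 1]
EQ     : [0]
PUSH 4 : [0, 4]
ADD    : [4]
DUP    : [4, 4]
MUL    : [16]
PUSH 2 : [16, 2]
OVER   : [16, 2, 16]
SWAP   : [16, 16, 2]
MUL    : [16, 32]
SWAP   : [32, 16]
OVER   : [32, 16, 32]
NEG    : [32, 16, -32]
SWAP   : [32, -32, 16]
DUP    : [32, -32, 16, 16]
EQ     : [32, -32, 1]
SWAP   : [32, 1, -32]
SWAP   : [32, -32, 1]
SWAP   : [32, 1, -32]
ROT    : [1, -32, 32]

[1, -32, 32]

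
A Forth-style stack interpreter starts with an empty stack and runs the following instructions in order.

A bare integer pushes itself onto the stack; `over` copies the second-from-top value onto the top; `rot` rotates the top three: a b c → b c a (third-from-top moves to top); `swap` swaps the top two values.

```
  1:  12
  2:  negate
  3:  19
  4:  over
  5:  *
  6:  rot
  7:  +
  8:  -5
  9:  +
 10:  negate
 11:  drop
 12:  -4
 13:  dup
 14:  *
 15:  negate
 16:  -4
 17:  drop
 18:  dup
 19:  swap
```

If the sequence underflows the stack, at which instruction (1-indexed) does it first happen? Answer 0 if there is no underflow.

12     -> 12
negate -> -12
19     -> -12 19
over   -> -12 19 -12
*      -> -12 -228
rot  — needs 3 operands, stack has 2 → underflow

6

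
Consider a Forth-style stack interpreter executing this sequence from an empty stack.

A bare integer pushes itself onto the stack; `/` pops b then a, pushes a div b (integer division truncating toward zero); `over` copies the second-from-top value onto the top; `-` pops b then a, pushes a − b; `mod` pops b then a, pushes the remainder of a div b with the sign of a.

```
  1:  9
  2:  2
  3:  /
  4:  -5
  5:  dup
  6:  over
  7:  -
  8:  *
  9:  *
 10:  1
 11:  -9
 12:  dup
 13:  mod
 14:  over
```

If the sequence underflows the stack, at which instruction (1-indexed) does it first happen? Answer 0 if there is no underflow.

0

9    → [9]
2    → [9, 2]
/    → [4]
-5   → [4, -5]
dup  → [4, -5, -5]
over → [4, -5, -5, -5]
-    → [4, -5, 0]
*    → [4, 0]
*    → [0]
1    → [0, 1]
-9   → [0, 1, -9]
dup  → [0, 1, -9, -9]
mod  → [0, 1, 0]
over → [0, 1, 0, 1]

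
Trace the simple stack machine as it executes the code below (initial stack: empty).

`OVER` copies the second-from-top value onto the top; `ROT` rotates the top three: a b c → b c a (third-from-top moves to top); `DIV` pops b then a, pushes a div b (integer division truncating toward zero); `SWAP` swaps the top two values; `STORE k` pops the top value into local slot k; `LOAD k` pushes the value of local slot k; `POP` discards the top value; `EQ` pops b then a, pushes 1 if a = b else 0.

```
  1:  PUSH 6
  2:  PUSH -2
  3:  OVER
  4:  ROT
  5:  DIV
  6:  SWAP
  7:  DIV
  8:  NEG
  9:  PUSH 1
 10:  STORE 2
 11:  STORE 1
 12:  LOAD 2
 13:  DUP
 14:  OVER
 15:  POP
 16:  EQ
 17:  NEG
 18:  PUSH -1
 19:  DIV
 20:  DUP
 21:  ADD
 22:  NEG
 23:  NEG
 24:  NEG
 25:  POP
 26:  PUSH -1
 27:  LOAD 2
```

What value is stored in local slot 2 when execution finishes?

1

PUSH 6   [6]
PUSH -2  [6, -2]
OVER     [6, -2, 6]
ROT      [-2, 6, 6]
DIV      [-2, 1]
SWAP     [1, -2]
DIV      [0]
NEG      [0]
PUSH 1   [0, 1]
STORE 2  [0]
STORE 1  []
LOAD 2   [1]
DUP      [1, 1]
OVER     [1, 1, 1]
POP      [1, 1]
EQ       [1]
NEG      [-1]
PUSH -1  [-1, -1]
DIV      [1]
DUP      [1, 1]
ADD      [2]
NEG      [-2]
NEG      [2]
NEG      [-2]
POP      []
PUSH -1  [-1]
LOAD 2   [-1, 1]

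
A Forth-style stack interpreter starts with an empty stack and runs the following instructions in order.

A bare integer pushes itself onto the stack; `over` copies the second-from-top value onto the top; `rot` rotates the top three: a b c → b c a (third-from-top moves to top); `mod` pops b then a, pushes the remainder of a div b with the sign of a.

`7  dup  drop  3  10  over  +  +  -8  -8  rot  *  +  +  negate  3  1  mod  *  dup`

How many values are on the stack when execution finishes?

2

7       [7]
dup     [7, 7]
drop    [7]
3       [7, 3]
10      [7, 3, 10]
over    [7, 3, 10, 3]
+       [7, 3, 13]
+       [7, 16]
-8      [7, 16, -8]
-8      [7, 16, -8, -8]
rot     [7, -8, -8, 16]
*       [7, -8, -128]
+       [7, -136]
+       [-129]
negate  [129]
3       [129, 3]
1       [129, 3, 1]
mod     [129, 0]
*       [0]
dup     [0, 0]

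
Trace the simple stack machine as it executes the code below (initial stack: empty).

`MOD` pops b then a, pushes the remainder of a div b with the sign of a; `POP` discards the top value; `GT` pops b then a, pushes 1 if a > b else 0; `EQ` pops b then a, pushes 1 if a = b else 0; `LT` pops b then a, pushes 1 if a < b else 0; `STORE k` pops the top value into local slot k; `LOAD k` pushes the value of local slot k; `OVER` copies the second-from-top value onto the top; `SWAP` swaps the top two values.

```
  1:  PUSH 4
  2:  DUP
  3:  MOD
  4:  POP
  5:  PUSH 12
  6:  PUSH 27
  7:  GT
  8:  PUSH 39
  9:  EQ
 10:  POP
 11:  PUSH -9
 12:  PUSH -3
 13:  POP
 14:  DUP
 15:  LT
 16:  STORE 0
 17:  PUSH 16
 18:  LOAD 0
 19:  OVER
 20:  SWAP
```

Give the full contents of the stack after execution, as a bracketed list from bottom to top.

PUSH 4  → 4
DUP     → 4 4
MOD     → 0
POP     → (empty)
PUSH 12 → 12
PUSH 27 → 12 27
GT      → 0
PUSH 39 → 0 39
EQ      → 0
POP     → (empty)
PUSH -9 → -9
PUSH -3 → -9 -3
POP     → -9
DUP     → -9 -9
LT      → 0
STORE 0 → (empty)
PUSH 16 → 16
LOAD 0  → 16 0
OVER    → 16 0 16
SWAP    → 16 16 0

[16, 16, 0]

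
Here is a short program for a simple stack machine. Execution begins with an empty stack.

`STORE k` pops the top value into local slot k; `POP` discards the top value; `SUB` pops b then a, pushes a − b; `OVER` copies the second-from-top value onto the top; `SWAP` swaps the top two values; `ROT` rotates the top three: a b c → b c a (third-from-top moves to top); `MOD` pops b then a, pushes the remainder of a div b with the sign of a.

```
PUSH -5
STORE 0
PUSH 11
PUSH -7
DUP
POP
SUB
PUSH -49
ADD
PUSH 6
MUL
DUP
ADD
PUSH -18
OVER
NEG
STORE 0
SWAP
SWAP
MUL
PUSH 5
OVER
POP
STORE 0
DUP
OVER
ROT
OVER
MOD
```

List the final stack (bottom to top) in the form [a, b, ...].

[6696, 6696, 0]

PUSH -5  → -5
STORE 0  → (empty)
PUSH 11  → 11
PUSH -7  → 11 -7
DUP      → 11 -7 -7
POP      → 11 -7
SUB      → 18
PUSH -49 → 18 -49
ADD      → -31
PUSH 6   → -31 6
MUL      → -186
DUP      → -186 -186
ADD      → -372
PUSH -18 → -372 -18
OVER     → -372 -18 -372
NEG      → -372 -18 372
STORE 0  → -372 -18
SWAP     → -18 -372
SWAP     → -372 -18
MUL      → 6696
PUSH 5   → 6696 5
OVER     → 6696 5 6696
POP      → 6696 5
STORE 0  → 6696
DUP      → 6696 6696
OVER     → 6696 6696 6696
ROT      → 6696 6696 6696
OVER     → 6696 6696 6696 6696
MOD      → 6696 6696 0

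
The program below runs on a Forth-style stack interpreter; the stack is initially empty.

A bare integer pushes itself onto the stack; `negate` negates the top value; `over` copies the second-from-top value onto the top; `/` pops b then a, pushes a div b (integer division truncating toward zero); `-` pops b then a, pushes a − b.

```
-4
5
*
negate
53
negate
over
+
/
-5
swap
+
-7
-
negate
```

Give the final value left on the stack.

-4     : -4
5      : -4 5
*      : -20
negate : 20
53     : 20 53
negate : 20 -53
over   : 20 -53 20
+      : 20 -33
/      : 0
-5     : 0 -5
swap   : -5 0
+      : -5
-7     : -5 -7
-      : 2
negate : -2

-2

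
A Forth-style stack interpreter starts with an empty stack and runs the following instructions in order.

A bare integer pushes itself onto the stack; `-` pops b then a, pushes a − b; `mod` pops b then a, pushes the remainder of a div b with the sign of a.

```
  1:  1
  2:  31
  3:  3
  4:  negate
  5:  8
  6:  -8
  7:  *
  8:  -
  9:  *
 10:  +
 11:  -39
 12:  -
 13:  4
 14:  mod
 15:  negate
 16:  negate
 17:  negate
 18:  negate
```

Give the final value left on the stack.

1      -> 1
31     -> 1 31
3      -> 1 31 3
negate -> 1 31 -3
8      -> 1 31 -3 8
-8     -> 1 31 -3 8 -8
*      -> 1 31 -3 -64
-      -> 1 31 61
*      -> 1 1891
+      -> 1892
-39    -> 1892 -39
-      -> 1931
4      -> 1931 4
mod    -> 3
negate -> -3
negate -> 3
negate -> -3
negate -> 3

3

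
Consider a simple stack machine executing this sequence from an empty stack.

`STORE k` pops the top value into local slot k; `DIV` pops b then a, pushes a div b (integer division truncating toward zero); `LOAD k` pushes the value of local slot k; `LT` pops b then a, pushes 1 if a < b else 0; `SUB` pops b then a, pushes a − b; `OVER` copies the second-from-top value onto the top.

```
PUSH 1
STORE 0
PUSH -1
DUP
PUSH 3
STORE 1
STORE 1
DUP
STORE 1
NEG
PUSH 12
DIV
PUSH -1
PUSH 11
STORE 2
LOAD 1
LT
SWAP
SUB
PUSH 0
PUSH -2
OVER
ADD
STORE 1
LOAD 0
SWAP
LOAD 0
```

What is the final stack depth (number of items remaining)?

PUSH 1  : [1]
STORE 0 : []
PUSH -1 : [-1]
DUP     : [-1, -1]
PUSH 3  : [-1, -1, 3]
STORE 1 : [-1, -1]
STORE 1 : [-1]
DUP     : [-1, -1]
STORE 1 : [-1]
NEG     : [1]
PUSH 12 : [1, 12]
DIV     : [0]
PUSH -1 : [0, -1]
PUSH 11 : [0, -1, 11]
STORE 2 : [0, -1]
LOAD 1  : [0, -1, -1]
LT      : [0, 0]
SWAP    : [0, 0]
SUB     : [0]
PUSH 0  : [0, 0]
PUSH -2 : [0, 0, -2]
OVER    : [0, 0, -2, 0]
ADD     : [0, 0, -2]
STORE 1 : [0, 0]
LOAD 0  : [0, 0, 1]
SWAP    : [0, 1, 0]
LOAD 0  : [0, 1, 0, 1]

4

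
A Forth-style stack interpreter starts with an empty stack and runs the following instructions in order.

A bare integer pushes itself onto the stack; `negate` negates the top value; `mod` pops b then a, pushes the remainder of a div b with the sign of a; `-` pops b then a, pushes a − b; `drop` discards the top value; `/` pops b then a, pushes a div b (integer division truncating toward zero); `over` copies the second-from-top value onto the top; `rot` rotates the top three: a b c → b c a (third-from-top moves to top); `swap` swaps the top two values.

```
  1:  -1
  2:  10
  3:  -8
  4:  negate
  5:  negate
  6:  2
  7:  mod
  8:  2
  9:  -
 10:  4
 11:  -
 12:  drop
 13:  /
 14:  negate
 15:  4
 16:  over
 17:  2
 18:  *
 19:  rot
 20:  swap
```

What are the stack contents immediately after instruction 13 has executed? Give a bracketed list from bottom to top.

[0]

-1     → -1
10     → -1 10
-8     → -1 10 -8
negate → -1 10 8
negate → -1 10 -8
2      → -1 10 -8 2
mod    → -1 10 0
2      → -1 10 0 2
-      → -1 10 -2
4      → -1 10 -2 4
-      → -1 10 -6
drop   → -1 10
/      → 0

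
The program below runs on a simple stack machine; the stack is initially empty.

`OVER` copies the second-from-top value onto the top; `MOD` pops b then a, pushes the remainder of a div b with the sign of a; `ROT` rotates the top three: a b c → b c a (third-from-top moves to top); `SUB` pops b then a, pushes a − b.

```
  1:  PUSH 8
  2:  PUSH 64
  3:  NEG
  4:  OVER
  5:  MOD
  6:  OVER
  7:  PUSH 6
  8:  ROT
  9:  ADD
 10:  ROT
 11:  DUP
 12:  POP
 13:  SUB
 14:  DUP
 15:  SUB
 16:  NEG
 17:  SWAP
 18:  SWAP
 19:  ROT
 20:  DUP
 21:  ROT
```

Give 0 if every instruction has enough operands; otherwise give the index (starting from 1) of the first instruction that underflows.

PUSH 8  → 8
PUSH 64 → 8 64
NEG     → 8 -64
OVER    → 8 -64 8
MOD     → 8 0
OVER    → 8 0 8
PUSH 6  → 8 0 8 6
ROT     → 8 8 6 0
ADD     → 8 8 6
ROT     → 8 6 8
DUP     → 8 6 8 8
POP     → 8 6 8
SUB     → 8 -2
DUP     → 8 -2 -2
SUB     → 8 0
NEG     → 8 0
SWAP    → 0 8
SWAP    → 8 0
ROT  — needs 3 operands, stack has 2 → underflow

19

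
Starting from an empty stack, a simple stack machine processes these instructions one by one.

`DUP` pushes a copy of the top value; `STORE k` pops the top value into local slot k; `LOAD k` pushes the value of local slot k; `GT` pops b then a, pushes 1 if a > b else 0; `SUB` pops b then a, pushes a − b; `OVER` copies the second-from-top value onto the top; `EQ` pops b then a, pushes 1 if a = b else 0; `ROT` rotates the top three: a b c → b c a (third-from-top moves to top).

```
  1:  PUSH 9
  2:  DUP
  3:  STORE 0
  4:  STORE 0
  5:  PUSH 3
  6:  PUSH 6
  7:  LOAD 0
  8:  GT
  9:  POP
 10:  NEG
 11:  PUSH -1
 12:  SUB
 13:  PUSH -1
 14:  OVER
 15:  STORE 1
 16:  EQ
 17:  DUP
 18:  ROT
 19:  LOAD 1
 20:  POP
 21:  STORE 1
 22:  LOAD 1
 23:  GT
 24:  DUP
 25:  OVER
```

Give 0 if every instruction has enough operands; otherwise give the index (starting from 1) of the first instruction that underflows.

18

PUSH 9  : 9
DUP     : 9 9
STORE 0 : 9
STORE 0 : (empty)
PUSH 3  : 3
PUSH 6  : 3 6
LOAD 0  : 3 6 9
GT      : 3 0
POP     : 3
NEG     : -3
PUSH -1 : -3 -1
SUB     : -2
PUSH -1 : -2 -1
OVER    : -2 -1 -2
STORE 1 : -2 -1
EQ      : 0
DUP     : 0 0
ROT  — needs 3 operands, stack has 2 → underflow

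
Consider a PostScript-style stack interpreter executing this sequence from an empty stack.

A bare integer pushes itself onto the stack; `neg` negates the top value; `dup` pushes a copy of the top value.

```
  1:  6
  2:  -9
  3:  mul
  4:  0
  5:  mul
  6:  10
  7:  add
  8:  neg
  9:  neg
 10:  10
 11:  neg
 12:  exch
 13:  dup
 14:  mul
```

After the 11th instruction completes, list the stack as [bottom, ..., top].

[10, -10]

6   : 6
-9  : 6 -9
mul : -54
0   : -54 0
mul : 0
10  : 0 10
add : 10
neg : -10
neg : 10
10  : 10 10
neg : 10 -10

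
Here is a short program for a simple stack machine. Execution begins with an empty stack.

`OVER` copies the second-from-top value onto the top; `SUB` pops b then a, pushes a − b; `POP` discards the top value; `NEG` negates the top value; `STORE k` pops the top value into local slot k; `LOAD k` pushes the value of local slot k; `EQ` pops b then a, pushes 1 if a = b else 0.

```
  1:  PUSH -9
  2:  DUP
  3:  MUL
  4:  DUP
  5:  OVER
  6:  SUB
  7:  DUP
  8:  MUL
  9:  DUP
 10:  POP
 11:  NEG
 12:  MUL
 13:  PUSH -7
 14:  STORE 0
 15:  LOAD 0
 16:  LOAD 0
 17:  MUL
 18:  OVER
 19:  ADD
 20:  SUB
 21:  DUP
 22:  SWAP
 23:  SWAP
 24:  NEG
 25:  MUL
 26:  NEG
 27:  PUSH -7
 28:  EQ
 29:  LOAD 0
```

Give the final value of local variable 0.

PUSH -9 → -9
DUP     → -9 -9
MUL     → 81
DUP     → 81 81
OVER    → 81 81 81
SUB     → 81 0
DUP     → 81 0 0
MUL     → 81 0
DUP     → 81 0 0
POP     → 81 0
NEG     → 81 0
MUL     → 0
PUSH -7 → 0 -7
STORE 0 → 0
LOAD 0  → 0 -7
LOAD 0  → 0 -7 -7
MUL     → 0 49
OVER    → 0 49 0
ADD     → 0 49
SUB     → -49
DUP     → -49 -49
SWAP    → -49 -49
SWAP    → -49 -49
NEG     → -49 49
MUL     → -2401
NEG     → 2401
PUSH -7 → 2401 -7
EQ      → 0
LOAD 0  → 0 -7

-7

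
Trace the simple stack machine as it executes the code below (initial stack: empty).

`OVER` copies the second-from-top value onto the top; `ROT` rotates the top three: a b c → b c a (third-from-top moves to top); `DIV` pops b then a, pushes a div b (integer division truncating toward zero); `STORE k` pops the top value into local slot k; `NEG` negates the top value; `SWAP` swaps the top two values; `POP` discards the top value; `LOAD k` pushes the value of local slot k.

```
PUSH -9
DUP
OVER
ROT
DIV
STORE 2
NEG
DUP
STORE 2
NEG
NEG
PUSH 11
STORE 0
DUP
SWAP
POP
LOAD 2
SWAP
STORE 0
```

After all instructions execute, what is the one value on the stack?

PUSH -9 : [-9]
DUP     : [-9, -9]
OVER    : [-9, -9, -9]
ROT     : [-9, -9, -9]
DIV     : [-9, 1]
STORE 2 : [-9]
NEG     : [9]
DUP     : [9, 9]
STORE 2 : [9]
NEG     : [-9]
NEG     : [9]
PUSH 11 : [9, 11]
STORE 0 : [9]
DUP     : [9, 9]
SWAP    : [9, 9]
POP     : [9]
LOAD 2  : [9, 9]
SWAP    : [9, 9]
STORE 0 : [9]

9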